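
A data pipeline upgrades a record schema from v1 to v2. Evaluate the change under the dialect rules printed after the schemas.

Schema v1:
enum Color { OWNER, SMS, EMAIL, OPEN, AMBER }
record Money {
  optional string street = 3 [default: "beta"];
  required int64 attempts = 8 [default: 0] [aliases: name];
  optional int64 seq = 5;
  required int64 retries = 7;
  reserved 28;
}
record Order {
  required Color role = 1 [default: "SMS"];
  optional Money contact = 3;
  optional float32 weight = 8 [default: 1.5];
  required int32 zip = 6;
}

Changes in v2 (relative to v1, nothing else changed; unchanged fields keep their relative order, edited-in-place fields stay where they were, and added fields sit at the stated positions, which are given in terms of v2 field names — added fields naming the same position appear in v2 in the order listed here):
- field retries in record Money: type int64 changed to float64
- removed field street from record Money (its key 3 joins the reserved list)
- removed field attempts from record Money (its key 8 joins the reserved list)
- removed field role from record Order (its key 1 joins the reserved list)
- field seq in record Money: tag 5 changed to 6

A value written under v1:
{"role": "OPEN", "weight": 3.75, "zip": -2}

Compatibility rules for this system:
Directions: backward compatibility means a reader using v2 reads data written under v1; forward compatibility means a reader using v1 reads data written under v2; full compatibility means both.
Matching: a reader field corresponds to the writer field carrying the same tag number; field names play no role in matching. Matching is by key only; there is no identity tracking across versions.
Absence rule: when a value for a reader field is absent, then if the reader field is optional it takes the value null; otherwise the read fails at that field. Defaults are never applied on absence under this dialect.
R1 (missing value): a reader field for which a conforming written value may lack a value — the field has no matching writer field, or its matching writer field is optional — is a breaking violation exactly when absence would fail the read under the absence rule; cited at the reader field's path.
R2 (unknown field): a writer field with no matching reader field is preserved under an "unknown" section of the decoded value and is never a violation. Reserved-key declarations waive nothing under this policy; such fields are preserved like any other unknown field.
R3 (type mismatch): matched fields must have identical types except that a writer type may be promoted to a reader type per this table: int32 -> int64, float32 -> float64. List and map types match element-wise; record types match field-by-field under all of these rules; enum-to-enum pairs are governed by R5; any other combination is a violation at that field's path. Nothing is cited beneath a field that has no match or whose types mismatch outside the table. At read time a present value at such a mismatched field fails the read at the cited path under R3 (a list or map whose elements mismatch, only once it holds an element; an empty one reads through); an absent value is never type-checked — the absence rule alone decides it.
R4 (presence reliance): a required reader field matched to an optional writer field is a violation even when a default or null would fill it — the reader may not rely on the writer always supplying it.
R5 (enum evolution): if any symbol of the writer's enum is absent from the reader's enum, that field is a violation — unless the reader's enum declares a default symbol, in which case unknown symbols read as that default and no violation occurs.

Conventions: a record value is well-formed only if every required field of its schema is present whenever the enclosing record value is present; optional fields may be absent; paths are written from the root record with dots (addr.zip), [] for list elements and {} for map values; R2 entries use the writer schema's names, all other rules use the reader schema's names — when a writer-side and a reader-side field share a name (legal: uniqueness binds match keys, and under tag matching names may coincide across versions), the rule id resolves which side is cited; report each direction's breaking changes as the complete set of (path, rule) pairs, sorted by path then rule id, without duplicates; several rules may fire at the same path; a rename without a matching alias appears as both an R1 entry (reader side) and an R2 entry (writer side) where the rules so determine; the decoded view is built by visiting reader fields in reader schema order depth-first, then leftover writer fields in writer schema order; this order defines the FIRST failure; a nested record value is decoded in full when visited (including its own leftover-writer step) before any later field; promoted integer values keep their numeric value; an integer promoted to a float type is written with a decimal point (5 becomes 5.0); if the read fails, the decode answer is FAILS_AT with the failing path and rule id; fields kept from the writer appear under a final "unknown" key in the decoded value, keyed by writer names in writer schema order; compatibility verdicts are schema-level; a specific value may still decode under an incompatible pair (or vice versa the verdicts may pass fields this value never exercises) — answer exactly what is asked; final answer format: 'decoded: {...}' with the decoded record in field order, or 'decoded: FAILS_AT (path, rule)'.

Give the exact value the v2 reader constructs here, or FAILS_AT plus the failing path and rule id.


decoded: {"contact": null, "weight": 3.75, "zip": -2, "unknown": {"role": "OPEN"}}

arrows below run writer -> reader for Order
decode (reader v2):
  contact := null (not supplied -> null)
  weight := 3.75
  zip := -2
  writer role: kept under "unknown"
  => decoded: {"contact": null, "weight": 3.75, "zip": -2, "unknown": {"role": "OPEN"}}
ruling out the remaining Order differences:
  field retries in record Money: type int64 changed to float64 -> matters for Order compatibility verdicts, not for this value's decode
  removed field street from record Money (its key 3 joins the reserved list) -> fires no rule on Order under this dialect and leaves the result unchanged
  removed field attempts from record Money (its key 8 joins the reserved list) -> matters for Order compatibility verdicts, not for this value's decode
  field seq in record Money: tag 5 changed to 6 -> fires no rule on Order under this dialect and leaves the result unchanged


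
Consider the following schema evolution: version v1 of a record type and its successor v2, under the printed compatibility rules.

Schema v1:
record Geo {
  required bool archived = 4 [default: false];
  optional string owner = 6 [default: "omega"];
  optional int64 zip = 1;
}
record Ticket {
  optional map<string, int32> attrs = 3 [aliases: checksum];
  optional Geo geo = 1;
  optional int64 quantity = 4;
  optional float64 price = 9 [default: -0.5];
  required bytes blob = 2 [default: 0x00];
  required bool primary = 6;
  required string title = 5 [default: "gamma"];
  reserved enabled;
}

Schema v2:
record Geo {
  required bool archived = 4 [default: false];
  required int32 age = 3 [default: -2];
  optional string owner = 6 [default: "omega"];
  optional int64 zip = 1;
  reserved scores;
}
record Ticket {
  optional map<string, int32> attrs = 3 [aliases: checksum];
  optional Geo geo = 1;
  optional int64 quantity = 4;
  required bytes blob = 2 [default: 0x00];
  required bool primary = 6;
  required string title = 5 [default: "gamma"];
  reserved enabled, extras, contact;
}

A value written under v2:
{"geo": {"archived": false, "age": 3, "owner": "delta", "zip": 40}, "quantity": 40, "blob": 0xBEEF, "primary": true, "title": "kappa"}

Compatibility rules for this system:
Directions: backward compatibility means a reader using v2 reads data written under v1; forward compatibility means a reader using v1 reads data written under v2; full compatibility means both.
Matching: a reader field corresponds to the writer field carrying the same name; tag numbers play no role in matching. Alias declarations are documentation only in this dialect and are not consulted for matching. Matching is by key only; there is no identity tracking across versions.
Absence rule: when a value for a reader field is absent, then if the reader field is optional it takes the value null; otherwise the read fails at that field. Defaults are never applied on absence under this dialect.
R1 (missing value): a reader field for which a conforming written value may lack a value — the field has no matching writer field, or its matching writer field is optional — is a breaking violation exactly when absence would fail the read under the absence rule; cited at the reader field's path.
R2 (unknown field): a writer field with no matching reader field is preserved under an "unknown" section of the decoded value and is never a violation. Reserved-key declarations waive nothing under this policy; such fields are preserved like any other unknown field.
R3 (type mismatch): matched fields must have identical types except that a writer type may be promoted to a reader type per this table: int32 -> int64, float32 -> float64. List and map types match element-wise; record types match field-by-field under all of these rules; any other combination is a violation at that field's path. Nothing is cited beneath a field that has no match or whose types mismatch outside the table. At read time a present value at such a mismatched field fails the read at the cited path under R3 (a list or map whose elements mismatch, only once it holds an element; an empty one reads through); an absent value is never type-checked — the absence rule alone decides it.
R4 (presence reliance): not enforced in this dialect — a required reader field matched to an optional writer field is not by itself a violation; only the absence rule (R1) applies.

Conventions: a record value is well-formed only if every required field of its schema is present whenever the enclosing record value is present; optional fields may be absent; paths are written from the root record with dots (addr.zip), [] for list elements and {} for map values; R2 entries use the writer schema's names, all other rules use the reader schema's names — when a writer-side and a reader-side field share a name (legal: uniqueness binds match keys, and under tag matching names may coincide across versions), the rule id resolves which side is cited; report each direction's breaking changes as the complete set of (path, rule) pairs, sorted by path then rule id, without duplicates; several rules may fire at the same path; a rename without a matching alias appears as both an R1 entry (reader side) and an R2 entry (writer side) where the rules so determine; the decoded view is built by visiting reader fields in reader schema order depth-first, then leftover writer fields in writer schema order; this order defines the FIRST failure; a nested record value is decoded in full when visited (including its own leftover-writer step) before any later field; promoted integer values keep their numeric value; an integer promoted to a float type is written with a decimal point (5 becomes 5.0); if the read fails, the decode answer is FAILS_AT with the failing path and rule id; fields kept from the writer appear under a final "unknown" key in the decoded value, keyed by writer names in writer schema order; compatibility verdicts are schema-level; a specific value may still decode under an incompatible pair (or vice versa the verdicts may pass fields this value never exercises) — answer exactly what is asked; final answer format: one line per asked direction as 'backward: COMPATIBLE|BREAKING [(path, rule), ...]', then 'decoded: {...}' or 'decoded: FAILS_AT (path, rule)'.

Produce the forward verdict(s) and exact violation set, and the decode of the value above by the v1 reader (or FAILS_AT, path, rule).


forward: COMPATIBLE []; decoded: {"attrs": null, "geo": {"archived": false, "owner": "delta", "zip": 40, "unknown": {"age": 3}}, "quantity": 40, "price": null, "blob": 0xBEEF, "primary": true, "title": "kappa"}

the writer's type comes first in each Ticket pair
forward analysis of Ticket with v1 as reader and v2 as writer:
  attrs: map<string, int32> -> map<string, int32>, writer optional; from attrs
  geo: Geo -> Geo, writer optional; from geo
  quantity: int64 -> int64, writer optional; from quantity
  price has no writer counterpart
  blob: bytes -> bytes, writer required; from blob
  primary: bool -> bool, writer required; from primary
  title: string -> string, writer required; from title
  geo.archived: bool -> bool, writer required; from geo.archived
  geo.owner: string -> string, writer optional; from geo.owner
  geo.zip: int64 -> int64, writer optional; from geo.zip
  leftover writer field: geo.age
  => no violations; forward on Ticket: COMPATIBLE
decode walk for Ticket under reader schema v1:
  attrs := null (not supplied -> null)
  geo.archived := false
  geo.owner := "delta"
  geo.zip := 40
  writer geo.age: kept under "unknown"
  quantity := 40
  price := null (not supplied -> null)
  blob := 0xBEEF
  primary := true
  title := "kappa"
  => decoded: {"attrs": null, "geo": {"archived": false, "owner": "delta", "zip": 40, "unknown": {"age": 3}}, "quantity": 40, "price": null, "blob": 0xBEEF, "primary": true, "title": "kappa"}
the other Ticket changes do not affect what is asked:
  removed field price from record Ticket -> triggers nothing under Ticket's printed rules — same verdict


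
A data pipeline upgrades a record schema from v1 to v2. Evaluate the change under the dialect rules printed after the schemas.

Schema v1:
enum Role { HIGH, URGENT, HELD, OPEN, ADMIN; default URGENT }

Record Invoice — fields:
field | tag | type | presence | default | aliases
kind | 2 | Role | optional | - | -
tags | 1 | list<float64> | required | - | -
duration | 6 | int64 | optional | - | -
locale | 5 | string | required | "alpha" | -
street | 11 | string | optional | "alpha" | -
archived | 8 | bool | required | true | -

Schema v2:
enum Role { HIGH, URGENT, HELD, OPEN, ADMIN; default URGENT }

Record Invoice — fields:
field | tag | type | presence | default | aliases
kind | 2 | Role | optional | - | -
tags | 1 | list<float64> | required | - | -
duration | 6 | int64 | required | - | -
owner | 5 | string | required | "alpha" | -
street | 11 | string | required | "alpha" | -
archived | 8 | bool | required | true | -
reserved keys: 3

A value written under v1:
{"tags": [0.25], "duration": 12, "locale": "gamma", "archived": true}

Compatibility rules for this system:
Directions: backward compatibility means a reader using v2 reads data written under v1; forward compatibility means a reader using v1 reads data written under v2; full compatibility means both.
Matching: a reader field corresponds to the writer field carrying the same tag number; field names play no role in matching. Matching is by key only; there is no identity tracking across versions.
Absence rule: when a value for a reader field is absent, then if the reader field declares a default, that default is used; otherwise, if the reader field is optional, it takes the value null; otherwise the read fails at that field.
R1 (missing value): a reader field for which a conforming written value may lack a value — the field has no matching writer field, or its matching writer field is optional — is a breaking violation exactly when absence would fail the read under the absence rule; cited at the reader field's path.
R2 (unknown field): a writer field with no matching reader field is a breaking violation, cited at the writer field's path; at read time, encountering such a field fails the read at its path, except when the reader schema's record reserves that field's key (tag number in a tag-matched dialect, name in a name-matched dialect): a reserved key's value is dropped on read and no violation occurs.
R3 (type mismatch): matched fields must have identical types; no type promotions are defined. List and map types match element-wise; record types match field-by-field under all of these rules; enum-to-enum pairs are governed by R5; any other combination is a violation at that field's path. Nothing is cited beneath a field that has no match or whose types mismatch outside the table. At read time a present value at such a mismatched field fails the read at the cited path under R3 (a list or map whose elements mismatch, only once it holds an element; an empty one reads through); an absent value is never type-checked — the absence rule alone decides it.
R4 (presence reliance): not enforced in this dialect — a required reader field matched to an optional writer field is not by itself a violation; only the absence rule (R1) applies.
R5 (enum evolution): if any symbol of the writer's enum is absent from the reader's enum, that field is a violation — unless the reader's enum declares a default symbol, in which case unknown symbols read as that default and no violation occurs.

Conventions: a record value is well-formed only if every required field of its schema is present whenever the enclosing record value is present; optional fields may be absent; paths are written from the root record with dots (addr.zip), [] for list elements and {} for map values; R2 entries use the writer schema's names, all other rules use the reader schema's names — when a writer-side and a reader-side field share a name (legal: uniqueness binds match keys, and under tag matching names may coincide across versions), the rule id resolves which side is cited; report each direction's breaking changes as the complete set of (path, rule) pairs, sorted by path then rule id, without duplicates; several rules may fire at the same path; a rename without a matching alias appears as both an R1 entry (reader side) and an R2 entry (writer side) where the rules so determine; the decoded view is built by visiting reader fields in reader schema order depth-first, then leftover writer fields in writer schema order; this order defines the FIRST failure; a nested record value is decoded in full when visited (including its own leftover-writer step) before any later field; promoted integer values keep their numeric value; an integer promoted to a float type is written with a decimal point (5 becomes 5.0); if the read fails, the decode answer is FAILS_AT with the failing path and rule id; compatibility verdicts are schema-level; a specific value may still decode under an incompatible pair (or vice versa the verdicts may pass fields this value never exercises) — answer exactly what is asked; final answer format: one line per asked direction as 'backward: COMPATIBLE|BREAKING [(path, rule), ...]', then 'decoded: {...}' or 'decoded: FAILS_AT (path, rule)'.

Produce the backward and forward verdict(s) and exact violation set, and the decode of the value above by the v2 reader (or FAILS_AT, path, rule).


backward: BREAKING [(duration, R1)]; forward: COMPATIBLE []; decoded: {"kind": null, "tags": [0.25], "duration": 12, "owner": "gamma", "street": "alpha", "archived": true}

arrows below run writer -> reader for Invoice
backward on Invoice — v2 reading data written by v1:
  kind <- kind (Role -> Role, writer optional)
  tags <- tags (list<float64> -> list<float64>, writer required)
  duration <- duration (int64 -> int64, writer optional)
  owner <- locale (string -> string, writer required)
  street <- street (string -> string, writer optional)
  archived <- archived (bool -> bool, writer required)
  rule R1 violated at duration
  => backward verdict for Invoice: BREAKING, 1 violation(s)
forward on Invoice — v1 reading data written by v2:
  kind <- kind (Role -> Role, writer optional)
  tags <- tags (list<float64> -> list<float64>, writer required)
  duration <- duration (int64 -> int64, writer required)
  locale <- owner (string -> string, writer required)
  street <- street (string -> string, writer required)
  archived <- archived (bool -> bool, writer required)
  nothing fires on Invoice: forward is COMPATIBLE
decode walk for Invoice under reader schema v2:
  kind := null (missing; optional => null)
  tags := [0.25]
  duration := 12
  owner := "gamma" (from writer locale)
  street := "alpha" (missing; default applied)
  archived := true
  => decoded: {"kind": null, "tags": [0.25], "duration": 12, "owner": "gamma", "street": "alpha", "archived": true}


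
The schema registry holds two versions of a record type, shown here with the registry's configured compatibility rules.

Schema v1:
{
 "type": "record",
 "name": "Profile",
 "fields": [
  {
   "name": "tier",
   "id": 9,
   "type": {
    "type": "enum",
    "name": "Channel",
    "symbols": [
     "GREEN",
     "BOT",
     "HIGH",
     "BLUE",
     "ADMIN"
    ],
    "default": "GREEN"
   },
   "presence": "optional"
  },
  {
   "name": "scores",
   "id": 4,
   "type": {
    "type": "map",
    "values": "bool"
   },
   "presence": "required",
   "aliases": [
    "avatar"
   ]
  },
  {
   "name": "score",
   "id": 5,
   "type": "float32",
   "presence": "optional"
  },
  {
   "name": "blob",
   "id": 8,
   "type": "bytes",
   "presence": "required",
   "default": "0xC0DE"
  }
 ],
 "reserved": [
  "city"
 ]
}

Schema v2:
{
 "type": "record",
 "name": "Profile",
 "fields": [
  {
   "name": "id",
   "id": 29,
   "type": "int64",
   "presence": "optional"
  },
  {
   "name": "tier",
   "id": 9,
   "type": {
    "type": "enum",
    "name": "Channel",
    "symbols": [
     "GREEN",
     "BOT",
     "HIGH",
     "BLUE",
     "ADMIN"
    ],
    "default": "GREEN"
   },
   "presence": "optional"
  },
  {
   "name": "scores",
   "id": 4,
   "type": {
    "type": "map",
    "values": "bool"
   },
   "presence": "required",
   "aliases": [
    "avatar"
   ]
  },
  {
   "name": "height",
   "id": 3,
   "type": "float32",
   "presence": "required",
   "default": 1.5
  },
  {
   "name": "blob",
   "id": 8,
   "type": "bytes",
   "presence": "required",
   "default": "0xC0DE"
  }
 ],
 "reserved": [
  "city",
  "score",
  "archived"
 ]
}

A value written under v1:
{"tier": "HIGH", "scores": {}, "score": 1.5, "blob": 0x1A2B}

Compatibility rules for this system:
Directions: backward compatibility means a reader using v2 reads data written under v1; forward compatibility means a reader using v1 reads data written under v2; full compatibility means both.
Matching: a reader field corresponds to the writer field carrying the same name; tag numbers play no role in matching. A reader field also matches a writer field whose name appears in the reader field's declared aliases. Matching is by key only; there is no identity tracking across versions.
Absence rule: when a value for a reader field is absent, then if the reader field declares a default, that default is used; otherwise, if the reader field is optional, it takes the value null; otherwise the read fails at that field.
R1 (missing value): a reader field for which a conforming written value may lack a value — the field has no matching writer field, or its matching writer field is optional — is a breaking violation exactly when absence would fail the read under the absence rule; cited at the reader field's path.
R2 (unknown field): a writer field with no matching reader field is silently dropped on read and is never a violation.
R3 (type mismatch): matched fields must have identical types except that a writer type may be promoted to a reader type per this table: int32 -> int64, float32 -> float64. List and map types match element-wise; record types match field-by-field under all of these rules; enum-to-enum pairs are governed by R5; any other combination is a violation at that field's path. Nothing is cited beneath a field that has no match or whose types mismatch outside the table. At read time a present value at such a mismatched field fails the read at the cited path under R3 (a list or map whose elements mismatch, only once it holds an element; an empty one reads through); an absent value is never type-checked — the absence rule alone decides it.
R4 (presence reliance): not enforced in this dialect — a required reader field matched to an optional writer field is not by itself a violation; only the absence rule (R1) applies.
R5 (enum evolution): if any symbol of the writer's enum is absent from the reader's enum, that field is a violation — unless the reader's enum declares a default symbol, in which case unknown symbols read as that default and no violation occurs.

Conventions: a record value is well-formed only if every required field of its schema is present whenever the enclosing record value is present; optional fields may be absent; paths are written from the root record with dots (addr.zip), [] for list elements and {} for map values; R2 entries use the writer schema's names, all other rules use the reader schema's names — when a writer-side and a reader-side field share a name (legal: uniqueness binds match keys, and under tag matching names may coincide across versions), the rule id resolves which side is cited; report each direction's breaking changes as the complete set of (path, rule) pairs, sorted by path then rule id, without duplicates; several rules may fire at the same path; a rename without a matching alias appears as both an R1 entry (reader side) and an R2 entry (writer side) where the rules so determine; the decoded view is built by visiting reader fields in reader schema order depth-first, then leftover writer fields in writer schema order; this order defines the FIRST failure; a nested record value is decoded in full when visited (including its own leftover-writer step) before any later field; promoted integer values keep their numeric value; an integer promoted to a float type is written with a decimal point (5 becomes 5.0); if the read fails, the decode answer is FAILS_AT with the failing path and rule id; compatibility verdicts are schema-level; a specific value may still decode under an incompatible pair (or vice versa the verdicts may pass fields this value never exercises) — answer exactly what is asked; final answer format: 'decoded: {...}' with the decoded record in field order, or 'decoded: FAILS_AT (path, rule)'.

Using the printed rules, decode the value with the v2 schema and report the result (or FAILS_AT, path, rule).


arrows below run writer -> reader for Profile
decoding the Profile value with the v2 reader:
  id := null (absent, optional -> null)
  tier := "HIGH"
  scores := {}
  height := 1.5 (absent -> default)
  blob := 0x1A2B
  writer score: unknown -> dropped
  => decoded: {"id": null, "tier": "HIGH", "scores": {}, "height": 1.5, "blob": 0x1A2B}

decoded: {"id": null, "tier": "HIGH", "scores": {}, "height": 1.5, "blob": 0x1A2B}


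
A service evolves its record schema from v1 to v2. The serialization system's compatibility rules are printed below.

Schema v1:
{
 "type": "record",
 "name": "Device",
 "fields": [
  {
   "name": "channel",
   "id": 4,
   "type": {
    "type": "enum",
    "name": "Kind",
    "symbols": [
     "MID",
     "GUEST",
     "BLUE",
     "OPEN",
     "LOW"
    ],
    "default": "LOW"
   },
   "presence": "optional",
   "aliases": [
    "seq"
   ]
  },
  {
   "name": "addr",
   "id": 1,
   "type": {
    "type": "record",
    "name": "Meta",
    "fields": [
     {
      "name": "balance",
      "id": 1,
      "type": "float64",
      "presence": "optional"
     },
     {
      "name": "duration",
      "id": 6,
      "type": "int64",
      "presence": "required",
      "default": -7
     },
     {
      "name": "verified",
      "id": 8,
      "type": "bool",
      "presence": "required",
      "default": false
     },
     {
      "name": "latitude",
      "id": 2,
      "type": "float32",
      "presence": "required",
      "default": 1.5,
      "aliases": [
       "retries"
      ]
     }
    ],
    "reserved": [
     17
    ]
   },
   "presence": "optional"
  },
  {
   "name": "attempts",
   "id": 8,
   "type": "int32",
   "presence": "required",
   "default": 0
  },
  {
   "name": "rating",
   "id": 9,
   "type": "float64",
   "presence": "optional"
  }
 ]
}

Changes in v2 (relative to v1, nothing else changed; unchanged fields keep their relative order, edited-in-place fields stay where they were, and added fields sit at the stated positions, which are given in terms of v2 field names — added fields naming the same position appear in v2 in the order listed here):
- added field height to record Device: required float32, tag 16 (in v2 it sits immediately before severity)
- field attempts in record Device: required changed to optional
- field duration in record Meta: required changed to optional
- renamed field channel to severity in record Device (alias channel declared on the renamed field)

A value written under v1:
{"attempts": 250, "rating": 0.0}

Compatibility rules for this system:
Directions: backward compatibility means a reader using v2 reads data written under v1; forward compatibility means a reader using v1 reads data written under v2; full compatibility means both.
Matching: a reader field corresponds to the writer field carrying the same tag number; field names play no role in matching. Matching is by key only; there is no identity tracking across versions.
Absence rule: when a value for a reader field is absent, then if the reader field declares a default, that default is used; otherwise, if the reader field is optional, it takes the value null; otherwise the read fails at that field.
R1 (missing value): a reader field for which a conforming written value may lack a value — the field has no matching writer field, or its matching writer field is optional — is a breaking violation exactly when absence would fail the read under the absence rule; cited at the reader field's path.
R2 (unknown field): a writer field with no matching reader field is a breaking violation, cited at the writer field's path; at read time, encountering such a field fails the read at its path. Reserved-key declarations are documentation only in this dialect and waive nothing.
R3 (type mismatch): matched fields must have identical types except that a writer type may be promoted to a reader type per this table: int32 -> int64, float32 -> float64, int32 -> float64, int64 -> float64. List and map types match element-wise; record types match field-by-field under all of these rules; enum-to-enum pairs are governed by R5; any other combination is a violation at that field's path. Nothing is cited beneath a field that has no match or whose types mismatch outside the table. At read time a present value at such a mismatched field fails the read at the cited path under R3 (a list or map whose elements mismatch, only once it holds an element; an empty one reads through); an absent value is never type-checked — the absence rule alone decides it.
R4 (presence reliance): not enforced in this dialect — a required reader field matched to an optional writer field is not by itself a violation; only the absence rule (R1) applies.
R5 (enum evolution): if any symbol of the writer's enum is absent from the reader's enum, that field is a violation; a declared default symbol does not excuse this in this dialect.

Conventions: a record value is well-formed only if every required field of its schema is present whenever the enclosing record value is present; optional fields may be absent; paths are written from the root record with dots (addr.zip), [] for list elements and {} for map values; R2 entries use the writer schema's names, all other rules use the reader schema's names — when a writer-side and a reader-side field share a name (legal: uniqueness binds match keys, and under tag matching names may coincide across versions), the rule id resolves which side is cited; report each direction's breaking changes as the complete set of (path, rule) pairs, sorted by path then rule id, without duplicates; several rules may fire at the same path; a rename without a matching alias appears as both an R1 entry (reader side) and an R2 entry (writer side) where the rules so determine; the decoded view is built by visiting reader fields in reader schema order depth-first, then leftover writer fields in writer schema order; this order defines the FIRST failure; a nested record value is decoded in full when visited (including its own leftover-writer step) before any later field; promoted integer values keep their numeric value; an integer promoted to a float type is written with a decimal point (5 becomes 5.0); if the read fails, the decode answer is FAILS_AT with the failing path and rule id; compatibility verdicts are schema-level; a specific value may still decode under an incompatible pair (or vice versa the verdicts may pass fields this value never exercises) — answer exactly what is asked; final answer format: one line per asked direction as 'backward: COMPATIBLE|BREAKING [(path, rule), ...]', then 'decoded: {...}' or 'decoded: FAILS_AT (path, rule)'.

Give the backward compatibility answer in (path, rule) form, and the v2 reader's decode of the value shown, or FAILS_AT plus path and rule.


backward: BREAKING [(height, R1)]; decoded: FAILS_AT (height, R1)

each type pair in Device: writer, then reader
backward for Device (reader v2, writer v1):
  height: no writer match
  Kind -> Kind, writer optional: severity aligns to channel
  Meta -> Meta, writer optional: addr aligns to addr
  int32 -> int32, writer required: attempts aligns to attempts
  float64 -> float64, writer optional: rating aligns to rating
  float64 -> float64, writer optional: addr.balance aligns to addr.balance
  int64 -> int64, writer required: addr.duration aligns to addr.duration
  bool -> bool, writer required: addr.verified aligns to addr.verified
  float32 -> float32, writer required: addr.latitude aligns to addr.latitude
  breaking: (height, R1)
  => 1 violation(s): backward is BREAKING for Device
decode (reader v2):
  read fails at height under R1 (no fill)
  => FAILS_AT (height, R1)
diffs on Device not affecting the asked answer:
  field attempts in record Device: required changed to optional -> inert for the asked Device verdict: nothing fires
  field duration in record Meta: required changed to optional -> inert for the asked Device verdict: nothing fires
  renamed field channel to severity in record Device (alias channel declared on the renamed field) -> inert for the asked Device verdict: nothing fires


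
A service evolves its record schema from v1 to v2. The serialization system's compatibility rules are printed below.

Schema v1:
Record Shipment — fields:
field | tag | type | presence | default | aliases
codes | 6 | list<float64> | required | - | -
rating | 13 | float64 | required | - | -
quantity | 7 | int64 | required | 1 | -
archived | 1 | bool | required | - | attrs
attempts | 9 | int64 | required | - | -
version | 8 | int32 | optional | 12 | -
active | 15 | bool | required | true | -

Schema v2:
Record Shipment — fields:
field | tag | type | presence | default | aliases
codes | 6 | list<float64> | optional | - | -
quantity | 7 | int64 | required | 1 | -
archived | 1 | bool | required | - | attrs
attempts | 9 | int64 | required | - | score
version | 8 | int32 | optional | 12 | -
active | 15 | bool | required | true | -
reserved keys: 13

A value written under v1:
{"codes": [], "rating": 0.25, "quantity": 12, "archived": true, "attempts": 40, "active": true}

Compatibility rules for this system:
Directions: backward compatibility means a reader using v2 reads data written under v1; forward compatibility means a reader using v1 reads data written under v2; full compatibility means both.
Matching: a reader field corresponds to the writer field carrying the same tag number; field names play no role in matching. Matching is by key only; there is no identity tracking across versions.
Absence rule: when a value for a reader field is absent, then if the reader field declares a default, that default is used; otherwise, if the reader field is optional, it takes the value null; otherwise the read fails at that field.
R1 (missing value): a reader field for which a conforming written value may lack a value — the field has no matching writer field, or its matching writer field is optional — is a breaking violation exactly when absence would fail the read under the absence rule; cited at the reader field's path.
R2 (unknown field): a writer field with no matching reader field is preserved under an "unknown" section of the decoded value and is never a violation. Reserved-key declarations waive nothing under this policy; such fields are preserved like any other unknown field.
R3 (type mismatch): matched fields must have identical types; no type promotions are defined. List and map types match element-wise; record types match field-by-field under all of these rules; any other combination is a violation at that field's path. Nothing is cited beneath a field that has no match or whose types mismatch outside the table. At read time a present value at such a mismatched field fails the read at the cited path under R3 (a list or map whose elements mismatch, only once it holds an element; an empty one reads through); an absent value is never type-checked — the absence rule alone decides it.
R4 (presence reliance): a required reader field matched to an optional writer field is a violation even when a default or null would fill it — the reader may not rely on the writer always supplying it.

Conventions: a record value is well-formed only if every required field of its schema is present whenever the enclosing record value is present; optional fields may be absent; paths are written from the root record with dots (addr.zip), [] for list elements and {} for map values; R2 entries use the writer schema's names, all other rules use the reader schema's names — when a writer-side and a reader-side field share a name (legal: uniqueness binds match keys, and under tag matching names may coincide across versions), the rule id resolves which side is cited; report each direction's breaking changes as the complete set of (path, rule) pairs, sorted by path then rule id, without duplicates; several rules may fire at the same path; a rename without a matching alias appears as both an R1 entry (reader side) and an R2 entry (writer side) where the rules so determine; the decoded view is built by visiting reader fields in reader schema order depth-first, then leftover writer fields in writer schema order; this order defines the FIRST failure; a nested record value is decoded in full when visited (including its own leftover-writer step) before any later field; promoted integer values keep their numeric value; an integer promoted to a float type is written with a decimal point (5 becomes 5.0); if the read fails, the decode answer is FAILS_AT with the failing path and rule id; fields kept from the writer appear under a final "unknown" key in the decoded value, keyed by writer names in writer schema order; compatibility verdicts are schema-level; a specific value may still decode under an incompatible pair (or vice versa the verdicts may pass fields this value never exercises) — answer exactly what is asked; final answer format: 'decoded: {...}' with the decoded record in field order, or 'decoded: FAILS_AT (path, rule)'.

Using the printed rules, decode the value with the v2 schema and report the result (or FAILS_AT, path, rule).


decoded: {"codes": [], "quantity": 12, "archived": true, "attempts": 40, "version": 12, "active": true, "unknown": {"rating": 0.25}}

arrows below run writer -> reader for Shipment
migrating the Shipment value to v2:
  codes := []
  quantity := 12
  archived := true
  attempts := 40
  version := 12 (no value, default fills)
  active := true
  writer rating: kept under "unknown"
  => decoded: {"codes": [], "quantity": 12, "archived": true, "attempts": 40, "version": 12, "active": true, "unknown": {"rating": 0.25}}
the other Shipment changes do not affect what is asked:
  field codes in record Shipment: required changed to optional -> affects the rule determinations only; this particular Shipment value decodes identically


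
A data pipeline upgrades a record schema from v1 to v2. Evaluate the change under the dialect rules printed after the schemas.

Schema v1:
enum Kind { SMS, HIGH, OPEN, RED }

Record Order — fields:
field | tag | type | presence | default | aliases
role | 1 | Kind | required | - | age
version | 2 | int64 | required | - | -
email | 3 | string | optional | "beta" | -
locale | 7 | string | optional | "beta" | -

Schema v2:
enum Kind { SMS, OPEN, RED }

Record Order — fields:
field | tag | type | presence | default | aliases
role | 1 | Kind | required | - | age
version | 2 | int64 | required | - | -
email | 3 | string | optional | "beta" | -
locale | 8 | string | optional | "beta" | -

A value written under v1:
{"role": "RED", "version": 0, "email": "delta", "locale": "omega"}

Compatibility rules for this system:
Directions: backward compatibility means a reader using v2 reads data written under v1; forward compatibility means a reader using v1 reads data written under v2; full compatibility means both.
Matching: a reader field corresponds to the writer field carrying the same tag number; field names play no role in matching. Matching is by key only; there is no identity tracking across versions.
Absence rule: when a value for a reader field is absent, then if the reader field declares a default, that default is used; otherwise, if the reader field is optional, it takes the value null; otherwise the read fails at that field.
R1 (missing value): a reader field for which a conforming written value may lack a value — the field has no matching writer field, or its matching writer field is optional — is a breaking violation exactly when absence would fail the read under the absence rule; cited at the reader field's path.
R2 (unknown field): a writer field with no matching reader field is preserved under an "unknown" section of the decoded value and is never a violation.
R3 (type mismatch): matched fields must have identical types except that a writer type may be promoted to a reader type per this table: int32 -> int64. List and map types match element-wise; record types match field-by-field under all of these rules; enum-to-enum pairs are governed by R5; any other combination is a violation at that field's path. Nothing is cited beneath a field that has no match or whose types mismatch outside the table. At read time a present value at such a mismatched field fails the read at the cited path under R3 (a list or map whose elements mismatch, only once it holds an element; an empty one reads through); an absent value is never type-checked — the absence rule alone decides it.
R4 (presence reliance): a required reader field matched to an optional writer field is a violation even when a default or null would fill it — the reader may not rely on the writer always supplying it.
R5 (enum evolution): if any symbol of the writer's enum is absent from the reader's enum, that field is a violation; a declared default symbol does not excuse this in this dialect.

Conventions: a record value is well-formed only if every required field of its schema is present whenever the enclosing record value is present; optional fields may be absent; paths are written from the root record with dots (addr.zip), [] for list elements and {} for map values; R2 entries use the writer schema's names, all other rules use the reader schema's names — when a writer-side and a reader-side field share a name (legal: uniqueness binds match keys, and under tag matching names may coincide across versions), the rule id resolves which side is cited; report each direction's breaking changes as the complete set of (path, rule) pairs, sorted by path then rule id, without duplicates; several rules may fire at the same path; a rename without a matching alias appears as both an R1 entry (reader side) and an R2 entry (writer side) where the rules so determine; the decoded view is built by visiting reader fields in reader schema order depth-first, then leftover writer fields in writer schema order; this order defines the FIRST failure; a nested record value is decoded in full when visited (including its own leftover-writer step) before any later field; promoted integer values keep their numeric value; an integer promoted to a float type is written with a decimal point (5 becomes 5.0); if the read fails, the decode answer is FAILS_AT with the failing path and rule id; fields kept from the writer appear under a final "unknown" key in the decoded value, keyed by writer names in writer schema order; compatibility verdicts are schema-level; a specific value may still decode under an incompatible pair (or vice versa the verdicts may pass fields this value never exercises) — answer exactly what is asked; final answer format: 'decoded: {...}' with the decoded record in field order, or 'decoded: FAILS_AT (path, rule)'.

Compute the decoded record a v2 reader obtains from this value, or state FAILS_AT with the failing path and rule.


decoded: {"role": "RED", "version": 0, "email": "delta", "locale": "beta", "unknown": {"locale": "omega"}}

the writer's type comes first in each Order pair
decode (reader v2):
  role := "RED"
  version := 0
  email := "delta"
  locale := "beta" (no value, default fills)
  writer locale: kept under "unknown"
  => decoded: {"role": "RED", "version": 0, "email": "delta", "locale": "beta", "unknown": {"locale": "omega"}}
remaining Order differences; none change what is asked:
  enum Kind (field role in record Order): symbol HIGH removed -> shifts the Order verdicts, not this decode
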